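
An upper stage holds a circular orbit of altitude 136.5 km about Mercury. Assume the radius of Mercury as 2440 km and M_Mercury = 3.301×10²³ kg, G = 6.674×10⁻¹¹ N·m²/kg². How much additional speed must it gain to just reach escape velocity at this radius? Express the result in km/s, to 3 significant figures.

μ = GM = 6.674×10⁻¹¹ × 3.301×10²³ = 2.203×10¹³ m³/s².
r = 2440 + 136.5 = 2576.5 km = 2.5765×10⁶ m.
Circular speed v_c = √(μ/r) = 2924 m/s.
Escape speed v_esc = √(2μ/r) = √2 × v_c = 4135 m/s.
Δv = v_esc − v_c = 1211 m/s = 1.211 km/s.

Δv ≈ 1.21 km/s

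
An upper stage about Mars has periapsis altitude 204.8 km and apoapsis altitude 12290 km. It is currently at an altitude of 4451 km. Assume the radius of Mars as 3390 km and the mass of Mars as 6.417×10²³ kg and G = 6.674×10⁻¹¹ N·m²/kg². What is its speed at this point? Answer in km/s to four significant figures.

v ≈ 2.546 km/s

μ = GM = 6.674×10⁻¹¹ × 6.417×10²³ = 4.283×10¹³ m³/s².
r_p = 3390 + 204.8 = 3594.8 km = 3.5948×10⁶ m.
r_a = 3390 + 12290 = 15680 km = 1.5680×10⁷ m.
r = 3390 + 4451 = 7841.0 km = 7.841×10⁶ m.
Semi-major axis a = (r_p + r_a)/2 = 9637.4 km = 9.637×10⁶ m.
Vis-viva: v² = μ(2/r − 1/a) = 4.283×10¹³ × (2.551×10⁻⁷ − 1.038×10⁻⁷) = 6.480×10⁶ m²/s².
v = 2546 m/s = 2.546 km/s.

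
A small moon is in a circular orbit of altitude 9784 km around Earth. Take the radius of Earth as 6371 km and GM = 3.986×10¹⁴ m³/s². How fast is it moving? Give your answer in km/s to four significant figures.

r = 6371 + 9784 = 16155 km = 1.6155×10⁷ m.
For a circular orbit v = √(μ/r) = √(3.986×10¹⁴ / 1.616×10⁷) = √(2.467×10⁷) = 4967 m/s.
That is 4.967 km/s.

v ≈ 4.967 km/s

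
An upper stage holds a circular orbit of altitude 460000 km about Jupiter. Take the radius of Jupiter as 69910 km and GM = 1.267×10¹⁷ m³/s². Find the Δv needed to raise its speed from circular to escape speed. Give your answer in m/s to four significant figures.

Δv ≈ 6405 m/s

r = 69910 + 460000 = 529910 km = 5.2991×10⁸ m.
Circular speed v_c = √(μ/r) = 15460 m/s.
Escape speed v_esc = √(2μ/r) = √2 × v_c = 21870 m/s.
Δv = v_esc − v_c = 6405 m/s.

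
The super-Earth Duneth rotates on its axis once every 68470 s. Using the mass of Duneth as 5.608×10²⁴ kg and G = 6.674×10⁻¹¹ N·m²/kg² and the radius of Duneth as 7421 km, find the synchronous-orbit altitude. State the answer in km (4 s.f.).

μ = GM = 6.674×10⁻¹¹ × 5.608×10²⁴ = 3.743×10¹⁴ m³/s².
A synchronous orbit has period T, so by Kepler's third law a = (μT²/4π²)^(1/3).
μT²/4π² = 3.743×10¹⁴ × (6.847×10⁴)² / 39.48 = 4.445×10²² m³.
a = 3.542×10⁷ m = 35422 km.
Altitude h = a − R = 35422 − 7421 = 28001 km.

h_sync ≈ 28000 km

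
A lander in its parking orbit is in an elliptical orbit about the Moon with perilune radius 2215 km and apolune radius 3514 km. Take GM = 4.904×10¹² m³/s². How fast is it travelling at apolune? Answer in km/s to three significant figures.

Semi-major axis a = (r_p + r_a)/2 = 2864.5 km = 2.864×10⁶ m.
Vis-viva: v² = μ(2/r − 1/a) = 4.904×10¹² × (5.692×10⁻⁷ − 3.491×10⁻⁷) = 1.079×10⁶ m²/s².
v = 1039 m/s = 1.039 km/s.

v ≈ 1.04 km/s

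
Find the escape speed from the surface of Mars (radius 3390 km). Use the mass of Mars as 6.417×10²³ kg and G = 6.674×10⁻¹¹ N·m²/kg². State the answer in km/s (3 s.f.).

v_esc ≈ 5.03 km/s

μ = GM = 6.674×10⁻¹¹ × 6.417×10²³ = 4.283×10¹³ m³/s².
r = R = 3.390×10⁶ m.
Escape speed v_esc = √(2μ/r) = √(2 × 4.283×10¹³ / 3.390×10⁶) = √(2.527×10⁷) = 5027 m/s.
= 5.027 km/s.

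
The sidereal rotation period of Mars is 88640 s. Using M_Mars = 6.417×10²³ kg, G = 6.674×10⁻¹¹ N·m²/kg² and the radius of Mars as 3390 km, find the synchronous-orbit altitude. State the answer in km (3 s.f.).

μ = GM = 6.674×10⁻¹¹ × 6.417×10²³ = 4.283×10¹³ m³/s².
A synchronous orbit has period T, so by Kepler's third law a = (μT²/4π²)^(1/3).
μT²/4π² = 4.283×10¹³ × (8.864×10⁴)² / 39.48 = 8.524×10²¹ m³.
a = 2.043×10⁷ m = 20427 km.
Altitude h = a − R = 20427 − 3390 = 17037 km.

h_sync ≈ 17000 km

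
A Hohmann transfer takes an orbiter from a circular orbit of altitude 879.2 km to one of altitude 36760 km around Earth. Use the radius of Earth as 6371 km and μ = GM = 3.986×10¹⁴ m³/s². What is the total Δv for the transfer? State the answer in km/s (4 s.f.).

Δv_total ≈ 3.697 km/s

r₁ = 6371 + 879.2 = 7250.2 km = 7.2502×10⁶ m.
r₂ = 6371 + 36760 = 43131 km = 4.3131×10⁷ m.
Transfer ellipse a_t = (r₁ + r₂)/2 = 2.519×10⁷ m.
At r₁: circular v_c1 = √(μ/r₁) = 7415 m/s; transfer-perigee v_p = √[μ(2/r₁ − 1/a_t)] = 9702 m/s.
Δv₁ = v_p − v_c1 = 2287 m/s.
At r₂: circular v_c2 = √(μ/r₂) = 3040 m/s; transfer-apogee v_a = √[μ(2/r₂ − 1/a_t)] = 1631 m/s.
Δv₂ = v_c2 − v_a = 1409 m/s.
Total Δv = Δv₁ + Δv₂ = 3697 m/s = 3.697 km/s.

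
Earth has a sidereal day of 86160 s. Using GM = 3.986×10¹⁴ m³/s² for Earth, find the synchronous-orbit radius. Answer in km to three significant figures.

r_sync ≈ 42200 km

A synchronous orbit has period T, so by Kepler's third law a = (μT²/4π²)^(1/3).
μT²/4π² = 3.986×10¹⁴ × (8.616×10⁴)² / 39.48 = 7.495×10²² m³.
a = 4.216×10⁷ m = 42163 km.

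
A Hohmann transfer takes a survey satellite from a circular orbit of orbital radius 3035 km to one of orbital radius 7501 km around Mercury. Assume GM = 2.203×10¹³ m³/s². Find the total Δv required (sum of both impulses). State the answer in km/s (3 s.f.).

Δv_total ≈ 0.934 km/s

r₁ = 3035 km = 3.035×10⁶ m.
r₂ = 7501 km = 7.501×10⁶ m.
Transfer ellipse a_t = (r₁ + r₂)/2 = 5.268×10⁶ m.
At r₁: circular v_c1 = √(μ/r₁) = 2694 m/s; transfer-periherm v_p = √[μ(2/r₁ − 1/a_t)] = 3215 m/s.
Δv₁ = v_p − v_c1 = 520.7 m/s.
At r₂: circular v_c2 = √(μ/r₂) = 1714 m/s; transfer-apoherm v_a = √[μ(2/r₂ − 1/a_t)] = 1301 m/s.
Δv₂ = v_c2 − v_a = 413.0 m/s.
Total Δv = Δv₁ + Δv₂ = 933.7 m/s = 0.9337 km/s.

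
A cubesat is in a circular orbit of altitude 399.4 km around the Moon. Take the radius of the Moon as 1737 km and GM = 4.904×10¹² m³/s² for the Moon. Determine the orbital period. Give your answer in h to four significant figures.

r = 1737 + 399.4 = 2136.4 km = 2.1364×10⁶ m.
Kepler's third law: T = 2π√(r³/μ) = 2π√((2.136×10⁶)³ / 4.904×10¹²).
r³/μ = 1.988×10⁶ s², so T = 2π × 1.410×10³ = 8.860×10³ s.
Converting: 8.860×10³ s ÷ 3600 = 2.461 h.

T ≈ 2.461 h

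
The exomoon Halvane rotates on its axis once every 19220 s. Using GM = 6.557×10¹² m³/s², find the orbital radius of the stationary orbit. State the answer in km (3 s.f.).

A synchronous orbit has period T, so by Kepler's third law a = (μT²/4π²)^(1/3).
μT²/4π² = 6.557×10¹² × (1.922×10⁴)² / 39.48 = 6.136×10¹⁹ m³.
a = 3.944×10⁶ m = 3944.1 km.

r_sync ≈ 3940 km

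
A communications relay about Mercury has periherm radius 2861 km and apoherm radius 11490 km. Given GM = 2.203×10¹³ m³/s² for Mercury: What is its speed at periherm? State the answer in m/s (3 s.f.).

v ≈ 3510 m/s

Semi-major axis a = (r_p + r_a)/2 = 7175.5 km = 7.176×10⁶ m.
Vis-viva: v² = μ(2/r − 1/a) = 2.203×10¹³ × (6.991×10⁻⁷ − 1.394×10⁻⁷) = 1.233×10⁷ m²/s².
v = 3511 m/s.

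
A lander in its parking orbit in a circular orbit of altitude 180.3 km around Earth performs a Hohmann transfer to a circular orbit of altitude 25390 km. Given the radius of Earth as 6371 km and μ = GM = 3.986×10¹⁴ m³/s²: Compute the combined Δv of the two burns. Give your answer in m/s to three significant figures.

r₁ = 6371 + 180.3 = 6551.3 km = 6.5513×10⁶ m.
r₂ = 6371 + 25390 = 31761 km = 3.1761×10⁷ m.
Transfer ellipse a_t = (r₁ + r₂)/2 = 1.916×10⁷ m.
At r₁: circular v_c1 = √(μ/r₁) = 7800 m/s; transfer-perigee v_p = √[μ(2/r₁ − 1/a_t)] = 10040 m/s.
Δv₁ = v_p − v_c1 = 2244 m/s.
At r₂: circular v_c2 = √(μ/r₂) = 3543 m/s; transfer-apogee v_a = √[μ(2/r₂ − 1/a_t)] = 2072 m/s.
Δv₂ = v_c2 − v_a = 1471 m/s.
Total Δv = Δv₁ + Δv₂ = 3714 m/s.

Δv_total ≈ 3710 m/s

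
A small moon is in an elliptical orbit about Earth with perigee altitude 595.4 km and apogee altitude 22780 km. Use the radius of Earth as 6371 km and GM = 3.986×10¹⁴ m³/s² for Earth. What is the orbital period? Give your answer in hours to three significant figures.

T ≈ 6.71 hours

r_p = 6371 + 595.4 = 6966.4 km = 6.9664×10⁶ m.
r_a = 6371 + 22780 = 29151 km = 2.9151×10⁷ m.
Semi-major axis a = (r_p + r_a)/2 = (6966.4 + 29151)/2 = 18059 km = 1.806×10⁷ m.
By Kepler's third law T = 2π√(a³/μ) = 2π × 3.844×10³ = 2.415×10⁴ s.
= 6.709 hours.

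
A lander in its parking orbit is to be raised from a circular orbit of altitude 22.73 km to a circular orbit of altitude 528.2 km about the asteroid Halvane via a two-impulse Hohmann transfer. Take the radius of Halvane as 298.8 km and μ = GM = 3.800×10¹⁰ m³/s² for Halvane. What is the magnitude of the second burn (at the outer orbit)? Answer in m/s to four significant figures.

r₁ = 298.8 + 22.73 = 321.53 km = 3.2153×10⁵ m.
r₂ = 298.8 + 528.2 = 827.00 km = 8.2700×10⁵ m.
Transfer ellipse a_t = (r₁ + r₂)/2 = 5.743×10⁵ m.
At r₁: circular v_c1 = √(μ/r₁) = 343.8 m/s; transfer-periapsis v_p = √[μ(2/r₁ − 1/a_t)] = 412.6 m/s.
At r₂: circular v_c2 = √(μ/r₂) = 214.4 m/s; transfer-apoapsis v_a = √[μ(2/r₂ − 1/a_t)] = 160.4 m/s.
Δv₂ = v_c2 − v_a = 53.96 m/s.

Δv ≈ 53.96 m/s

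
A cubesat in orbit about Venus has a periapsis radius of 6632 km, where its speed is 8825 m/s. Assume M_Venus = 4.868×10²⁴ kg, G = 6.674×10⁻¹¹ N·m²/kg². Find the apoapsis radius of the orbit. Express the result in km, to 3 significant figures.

μ = GM = 6.674×10⁻¹¹ × 4.868×10²⁴ = 3.249×10¹⁴ m³/s².
r_p = 6.632×10⁶ m.
Specific energy ε = v²/2 − μ/r = -1.005×10⁷ J/kg, so a = −μ/(2ε) = 1.617×10⁷ m.
The apsides satisfy r_p + r_a = 2a, so the apoapsis radius is 2a − r_p = 2.570×10⁷ m = 25702 km.

apoapsis radius ≈ 25700 km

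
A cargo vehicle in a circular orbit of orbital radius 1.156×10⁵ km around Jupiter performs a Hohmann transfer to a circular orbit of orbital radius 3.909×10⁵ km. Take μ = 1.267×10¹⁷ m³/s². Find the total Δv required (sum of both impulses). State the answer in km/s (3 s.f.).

r₁ = 1.156×10⁵ km = 1.156×10⁸ m.
r₂ = 3.909×10⁵ km = 3.909×10⁸ m.
Transfer ellipse a_t = (r₁ + r₂)/2 = 2.532×10⁸ m.
At r₁: circular v_c1 = √(μ/r₁) = 33110 m/s; transfer-perijove v_p = √[μ(2/r₁ − 1/a_t)] = 41130 m/s.
Δv₁ = v_p − v_c1 = 8025 m/s.
At r₂: circular v_c2 = √(μ/r₂) = 18000 m/s; transfer-apojove v_a = √[μ(2/r₂ − 1/a_t)] = 12160 m/s.
Δv₂ = v_c2 − v_a = 5840 m/s.
Total Δv = Δv₁ + Δv₂ = 13860 m/s = 13.86 km/s.

Δv_total ≈ 13.9 km/s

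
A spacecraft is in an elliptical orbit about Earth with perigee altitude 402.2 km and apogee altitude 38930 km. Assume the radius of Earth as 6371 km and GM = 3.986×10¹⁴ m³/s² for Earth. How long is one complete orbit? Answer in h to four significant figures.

r_p = 6371 + 402.2 = 6773.2 km = 6.7732×10⁶ m.
r_a = 6371 + 38930 = 45301 km = 4.5301×10⁷ m.
Semi-major axis a = (r_p + r_a)/2 = (6773.2 + 45301)/2 = 26037 km = 2.604×10⁷ m.
By Kepler's third law T = 2π√(a³/μ) = 2π × 6.655×10³ = 4.181×10⁴ s.
= 11.61 h.

T ≈ 11.61 h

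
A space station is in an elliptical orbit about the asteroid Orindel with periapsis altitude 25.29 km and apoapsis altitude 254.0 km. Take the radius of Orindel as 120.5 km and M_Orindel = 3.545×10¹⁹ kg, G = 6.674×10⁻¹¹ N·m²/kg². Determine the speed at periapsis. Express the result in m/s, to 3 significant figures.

μ = GM = 6.674×10⁻¹¹ × 3.545×10¹⁹ = 2.366×10⁹ m³/s².
r_p = 120.5 + 25.29 = 145.79 km = 1.4579×10⁵ m.
r_a = 120.5 + 254.0 = 374.50 km = 3.7450×10⁵ m.
Semi-major axis a = (r_p + r_a)/2 = 260.14 km = 2.601×10⁵ m.
Vis-viva: v² = μ(2/r − 1/a) = 2.366×10⁹ × (1.372×10⁻⁵ − 3.844×10⁻⁶) = 2.336×10⁴ m²/s².
v = 152.8 m/s.

v ≈ 153 m/s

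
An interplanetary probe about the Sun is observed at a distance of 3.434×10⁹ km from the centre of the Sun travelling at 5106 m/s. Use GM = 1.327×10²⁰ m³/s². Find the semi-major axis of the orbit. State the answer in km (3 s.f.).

a ≈ 2.59×10⁹ km

r = 3.434×10¹² m.
Specific orbital energy ε = v²/2 − μ/r = (5106)²/2 − 1.327×10²⁰/3.434×10¹² = -2.561×10⁷ J/kg.
Since ε = −μ/(2a), a = −μ/(2ε) = 2.591×10¹² m = 2.5911×10⁹ km.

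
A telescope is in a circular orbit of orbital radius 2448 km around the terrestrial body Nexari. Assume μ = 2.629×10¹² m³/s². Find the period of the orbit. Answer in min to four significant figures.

r = 2448 km = 2.448×10⁶ m.
Kepler's third law: T = 2π√(r³/μ) = 2π√((2.448×10⁶)³ / 2.629×10¹²).
r³/μ = 5.580×10⁶ s², so T = 2π × 2.362×10³ = 1.484×10⁴ s.
Converting: 1.484×10⁴ s ÷ 60.00 = 247.4 min.

T ≈ 247.4 min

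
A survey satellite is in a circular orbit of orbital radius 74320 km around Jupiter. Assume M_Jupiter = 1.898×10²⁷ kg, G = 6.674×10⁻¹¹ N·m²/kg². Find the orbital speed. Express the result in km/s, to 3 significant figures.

μ = GM = 6.674×10⁻¹¹ × 1.898×10²⁷ = 1.267×10¹⁷ m³/s².
r = 74320 km = 7.432×10⁷ m.
For a circular orbit v = √(μ/r) = √(1.267×10¹⁷ / 7.432×10⁷) = √(1.704×10⁹) = 41280 m/s.
That is 41.28 km/s.

v ≈ 41.3 km/s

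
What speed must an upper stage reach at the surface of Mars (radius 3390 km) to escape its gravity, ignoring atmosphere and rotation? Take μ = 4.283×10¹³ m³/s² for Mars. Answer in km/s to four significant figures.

v_esc ≈ 5.027 km/s

r = R = 3.390×10⁶ m.
Escape speed v_esc = √(2μ/r) = √(2 × 4.283×10¹³ / 3.390×10⁶) = √(2.527×10⁷) = 5027 m/s.
= 5.027 km/s.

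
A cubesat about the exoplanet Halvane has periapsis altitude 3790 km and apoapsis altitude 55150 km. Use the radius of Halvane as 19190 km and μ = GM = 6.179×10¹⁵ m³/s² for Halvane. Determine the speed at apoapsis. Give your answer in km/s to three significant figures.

r_p = 19190 + 3790 = 22980 km = 2.2980×10⁷ m.
r_a = 19190 + 55150 = 74340 km = 7.4340×10⁷ m.
Semi-major axis a = (r_p + r_a)/2 = 48660 km = 4.866×10⁷ m.
Vis-viva: v² = μ(2/r − 1/a) = 6.179×10¹⁵ × (2.690×10⁻⁸ − 2.055×10⁻⁸) = 3.925×10⁷ m²/s².
v = 6265 m/s = 6.265 km/s.

v ≈ 6.27 km/s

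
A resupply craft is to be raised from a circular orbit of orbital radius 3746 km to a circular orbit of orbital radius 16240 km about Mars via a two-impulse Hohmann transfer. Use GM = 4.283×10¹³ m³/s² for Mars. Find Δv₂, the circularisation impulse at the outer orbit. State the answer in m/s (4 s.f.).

Δv ≈ 629.7 m/s

r₁ = 3746 km = 3.746×10⁶ m.
r₂ = 16240 km = 1.624×10⁷ m.
Transfer ellipse a_t = (r₁ + r₂)/2 = 9.993×10⁶ m.
At r₁: circular v_c1 = √(μ/r₁) = 3381 m/s; transfer-periapsis v_p = √[μ(2/r₁ − 1/a_t)] = 4311 m/s.
At r₂: circular v_c2 = √(μ/r₂) = 1624 m/s; transfer-apoapsis v_a = √[μ(2/r₂ − 1/a_t)] = 994.3 m/s.
Δv₂ = v_c2 − v_a = 629.7 m/s.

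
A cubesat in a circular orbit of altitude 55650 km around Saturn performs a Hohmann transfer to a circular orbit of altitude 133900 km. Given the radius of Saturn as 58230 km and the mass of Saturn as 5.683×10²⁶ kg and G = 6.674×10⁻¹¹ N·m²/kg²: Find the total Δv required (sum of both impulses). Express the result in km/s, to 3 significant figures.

Δv_total ≈ 4.13 km/s

μ = GM = 6.674×10⁻¹¹ × 5.683×10²⁶ = 3.793×10¹⁶ m³/s².
r₁ = 58230 + 55650 = 113880 km = 1.1388×10⁸ m.
r₂ = 58230 + 133900 = 192130 km = 1.9213×10⁸ m.
Transfer ellipse a_t = (r₁ + r₂)/2 = 1.530×10⁸ m.
At r₁: circular v_c1 = √(μ/r₁) = 18250 m/s; transfer-perikrone v_p = √[μ(2/r₁ − 1/a_t)] = 20450 m/s.
Δv₁ = v_p − v_c1 = 2201 m/s.
At r₂: circular v_c2 = √(μ/r₂) = 14050 m/s; transfer-apokrone v_a = √[μ(2/r₂ − 1/a_t)] = 12120 m/s.
Δv₂ = v_c2 − v_a = 1929 m/s.
Total Δv = Δv₁ + Δv₂ = 4129 m/s = 4.129 km/s.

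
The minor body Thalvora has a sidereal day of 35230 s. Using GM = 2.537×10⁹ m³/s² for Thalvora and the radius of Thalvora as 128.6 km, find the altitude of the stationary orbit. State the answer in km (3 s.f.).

A synchronous orbit has period T, so by Kepler's third law a = (μT²/4π²)^(1/3).
μT²/4π² = 2.537×10⁹ × (3.523×10⁴)² / 39.48 = 7.976×10¹⁶ m³.
a = 4.305×10⁵ m = 430.46 km.
Altitude h = a − R = 430.46 − 128.6 = 301.86 km.

h_sync ≈ 302 km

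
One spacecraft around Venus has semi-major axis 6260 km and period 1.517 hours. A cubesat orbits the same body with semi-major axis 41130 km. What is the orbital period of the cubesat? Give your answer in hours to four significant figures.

T₂ ≈ 25.55 hours

Kepler's third law: T² ∝ a³, so T₂ = T₁ (a₂/a₁)^(3/2).
a₂/a₁ = 6.570, (a₂/a₁)^(3/2) = 16.84.
T₂ = 1.517 × 16.84 = 25.55 hours.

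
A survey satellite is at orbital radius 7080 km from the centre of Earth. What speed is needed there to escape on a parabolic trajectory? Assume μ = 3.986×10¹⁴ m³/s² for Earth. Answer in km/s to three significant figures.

r = 7080 km = 7.080×10⁶ m.
Escape speed v_esc = √(2μ/r) = √(2 × 3.986×10¹⁴ / 7.080×10⁶) = √(1.126×10⁸) = 10610 m/s.
= 10.61 km/s.

v_esc ≈ 10.6 km/s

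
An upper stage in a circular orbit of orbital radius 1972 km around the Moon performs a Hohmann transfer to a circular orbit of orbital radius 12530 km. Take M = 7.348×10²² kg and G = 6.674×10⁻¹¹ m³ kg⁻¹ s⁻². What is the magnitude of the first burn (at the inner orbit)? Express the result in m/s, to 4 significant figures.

Δv ≈ 496.0 m/s

μ = GM = 6.674×10⁻¹¹ × 7.348×10²² = 4.904×10¹² m³/s².
r₁ = 1972 km = 1.972×10⁶ m.
r₂ = 12530 km = 1.253×10⁷ m.
Transfer ellipse a_t = (r₁ + r₂)/2 = 7.251×10⁶ m.
At r₁: circular v_c1 = √(μ/r₁) = 1577 m/s; transfer-perilune v_p = √[μ(2/r₁ − 1/a_t)] = 2073 m/s.
Δv₁ = v_p − v_c1 = 496.0 m/s.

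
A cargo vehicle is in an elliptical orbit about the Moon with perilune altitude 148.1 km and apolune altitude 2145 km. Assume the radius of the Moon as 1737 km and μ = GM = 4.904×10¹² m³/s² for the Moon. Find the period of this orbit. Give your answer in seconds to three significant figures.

r_p = 1737 + 148.1 = 1885.1 km = 1.8851×10⁶ m.
r_a = 1737 + 2145 = 3882.0 km = 3.8820×10⁶ m.
Semi-major axis a = (r_p + r_a)/2 = (1885.1 + 3882.0)/2 = 2883.6 km = 2.884×10⁶ m.
By Kepler's third law T = 2π√(a³/μ) = 2π × 2.211×10³ = 1.389×10⁴ s.

T ≈ 13900 seconds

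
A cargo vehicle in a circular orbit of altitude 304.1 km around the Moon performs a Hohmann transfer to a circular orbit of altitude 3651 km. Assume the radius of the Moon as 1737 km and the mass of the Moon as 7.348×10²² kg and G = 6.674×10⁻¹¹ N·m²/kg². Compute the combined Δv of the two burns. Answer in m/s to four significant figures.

μ = GM = 6.674×10⁻¹¹ × 7.348×10²² = 4.904×10¹² m³/s².
r₁ = 1737 + 304.1 = 2041.1 km = 2.0411×10⁶ m.
r₂ = 1737 + 3651 = 5388.0 km = 5.3880×10⁶ m.
Transfer ellipse a_t = (r₁ + r₂)/2 = 3.715×10⁶ m.
At r₁: circular v_c1 = √(μ/r₁) = 1550 m/s; transfer-perilune v_p = √[μ(2/r₁ − 1/a_t)] = 1867 m/s.
Δv₁ = v_p − v_c1 = 316.8 m/s.
At r₂: circular v_c2 = √(μ/r₂) = 954.0 m/s; transfer-apolune v_a = √[μ(2/r₂ − 1/a_t)] = 707.2 m/s.
Δv₂ = v_c2 − v_a = 246.8 m/s.
Total Δv = Δv₁ + Δv₂ = 563.6 m/s.

Δv_total ≈ 563.6 m/s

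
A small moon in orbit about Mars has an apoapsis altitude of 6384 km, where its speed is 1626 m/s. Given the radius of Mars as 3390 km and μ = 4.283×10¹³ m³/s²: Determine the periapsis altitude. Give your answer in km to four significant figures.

periapsis altitude ≈ 832.3 km

r_a = 3390 + 6384 = 9774.0 km = 9.774×10⁶ m.
Specific energy ε = v²/2 − μ/r = -3.060×10⁶ J/kg, so a = −μ/(2ε) = 6.998×10⁶ m.
The apsides satisfy r_p + r_a = 2a, so the periapsis radius is 2a − r_a = 4.222×10⁶ m = 4222.3 km.
Periapsis altitude = 4222.3 − 3390 = 832.29 km.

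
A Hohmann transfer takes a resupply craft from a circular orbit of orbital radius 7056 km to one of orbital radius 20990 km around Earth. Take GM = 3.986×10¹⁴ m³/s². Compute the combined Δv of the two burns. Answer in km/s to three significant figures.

Δv_total ≈ 2.95 km/s

r₁ = 7056 km = 7.056×10⁶ m.
r₂ = 20990 km = 2.099×10⁷ m.
Transfer ellipse a_t = (r₁ + r₂)/2 = 1.402×10⁷ m.
At r₁: circular v_c1 = √(μ/r₁) = 7516 m/s; transfer-perigee v_p = √[μ(2/r₁ − 1/a_t)] = 9195 m/s.
Δv₁ = v_p − v_c1 = 1679 m/s.
At r₂: circular v_c2 = √(μ/r₂) = 4358 m/s; transfer-apogee v_a = √[μ(2/r₂ − 1/a_t)] = 3091 m/s.
Δv₂ = v_c2 − v_a = 1267 m/s.
Total Δv = Δv₁ + Δv₂ = 2946 m/s = 2.946 km/s.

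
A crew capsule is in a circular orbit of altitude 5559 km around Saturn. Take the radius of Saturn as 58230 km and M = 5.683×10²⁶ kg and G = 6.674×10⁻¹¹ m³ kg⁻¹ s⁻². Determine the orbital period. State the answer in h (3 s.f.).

T ≈ 4.57 h

μ = GM = 6.674×10⁻¹¹ × 5.683×10²⁶ = 3.793×10¹⁶ m³/s².
r = 58230 + 5559 = 63789 km = 6.3789×10⁷ m.
Kepler's third law: T = 2π√(r³/μ) = 2π√((6.379×10⁷)³ / 3.793×10¹⁶).
r³/μ = 6.843×10⁶ s², so T = 2π × 2.616×10³ = 1.644×10⁴ s.
Converting: 1.644×10⁴ s ÷ 3600 = 4.566 h.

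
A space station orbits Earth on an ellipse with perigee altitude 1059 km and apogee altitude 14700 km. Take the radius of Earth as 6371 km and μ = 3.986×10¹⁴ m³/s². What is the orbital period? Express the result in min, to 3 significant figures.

T ≈ 282 min

r_p = 6371 + 1059 = 7430.0 km = 7.4300×10⁶ m.
r_a = 6371 + 14700 = 21071 km = 2.1071×10⁷ m.
Semi-major axis a = (r_p + r_a)/2 = (7430.0 + 21071)/2 = 14250 km = 1.425×10⁷ m.
By Kepler's third law T = 2π√(a³/μ) = 2π × 2.694×10³ = 1.693×10⁴ s.
= 282.2 min.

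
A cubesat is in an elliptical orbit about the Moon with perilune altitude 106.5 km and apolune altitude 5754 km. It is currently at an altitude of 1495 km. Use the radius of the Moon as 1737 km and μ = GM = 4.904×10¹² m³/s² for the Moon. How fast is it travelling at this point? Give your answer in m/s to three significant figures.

v ≈ 1410 m/s

r_p = 1737 + 106.5 = 1843.5 km = 1.8435×10⁶ m.
r_a = 1737 + 5754 = 7491.0 km = 7.4910×10⁶ m.
r = 1737 + 1495 = 3232.0 km = 3.232×10⁶ m.
Semi-major axis a = (r_p + r_a)/2 = 4667.2 km = 4.667×10⁶ m.
Vis-viva: v² = μ(2/r − 1/a) = 4.904×10¹² × (6.188×10⁻⁷ − 2.143×10⁻⁷) = 1.984×10⁶ m²/s².
v = 1409 m/s.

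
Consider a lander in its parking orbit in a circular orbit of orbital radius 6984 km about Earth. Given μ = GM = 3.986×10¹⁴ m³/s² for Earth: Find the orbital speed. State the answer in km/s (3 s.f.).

v ≈ 7.55 km/s

r = 6984 km = 6.984×10⁶ m.
For a circular orbit v = √(μ/r) = √(3.986×10¹⁴ / 6.984×10⁶) = √(5.707×10⁷) = 7555 m/s.
That is 7.555 km/s.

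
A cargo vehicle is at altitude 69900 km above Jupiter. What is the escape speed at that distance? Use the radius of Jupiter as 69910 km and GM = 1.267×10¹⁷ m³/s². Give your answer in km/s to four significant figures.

v_esc ≈ 42.57 km/s

r = 69910 + 69900 = 139810 km = 1.3981×10⁸ m.
Escape speed v_esc = √(2μ/r) = √(2 × 1.267×10¹⁷ / 1.398×10⁸) = √(1.812×10⁹) = 42570 m/s.
= 42.57 km/s.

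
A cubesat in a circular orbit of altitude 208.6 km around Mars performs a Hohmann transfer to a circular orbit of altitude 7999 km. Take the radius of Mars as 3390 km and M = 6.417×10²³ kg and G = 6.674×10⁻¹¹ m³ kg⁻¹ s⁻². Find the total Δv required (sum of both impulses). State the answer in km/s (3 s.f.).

Δv_total ≈ 1.40 km/s

μ = GM = 6.674×10⁻¹¹ × 6.417×10²³ = 4.283×10¹³ m³/s².
r₁ = 3390 + 208.6 = 3598.6 km = 3.5986×10⁶ m.
r₂ = 3390 + 7999 = 11389 km = 1.1389×10⁷ m.
Transfer ellipse a_t = (r₁ + r₂)/2 = 7.494×10⁶ m.
At r₁: circular v_c1 = √(μ/r₁) = 3450 m/s; transfer-periapsis v_p = √[μ(2/r₁ − 1/a_t)] = 4253 m/s.
Δv₁ = v_p − v_c1 = 803.1 m/s.
At r₂: circular v_c2 = √(μ/r₂) = 1939 m/s; transfer-apoapsis v_a = √[μ(2/r₂ − 1/a_t)] = 1344 m/s.
Δv₂ = v_c2 − v_a = 595.4 m/s.
Total Δv = Δv₁ + Δv₂ = 1398 m/s = 1.398 km/s.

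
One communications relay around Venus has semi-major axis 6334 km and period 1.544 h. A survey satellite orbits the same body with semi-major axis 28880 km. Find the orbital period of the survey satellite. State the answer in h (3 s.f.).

Kepler's third law: T² ∝ a³, so T₂ = T₁ (a₂/a₁)^(3/2).
a₂/a₁ = 4.560, (a₂/a₁)^(3/2) = 9.736.
T₂ = 1.544 × 9.736 = 15.03 h.

T₂ ≈ 15.0 h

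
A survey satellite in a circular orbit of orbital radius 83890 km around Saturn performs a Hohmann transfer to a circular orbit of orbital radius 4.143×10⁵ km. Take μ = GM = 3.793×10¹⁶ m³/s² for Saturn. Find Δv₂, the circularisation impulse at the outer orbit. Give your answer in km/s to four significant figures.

r₁ = 83890 km = 8.389×10⁷ m.
r₂ = 4.143×10⁵ km = 4.143×10⁸ m.
Transfer ellipse a_t = (r₁ + r₂)/2 = 2.491×10⁸ m.
At r₁: circular v_c1 = √(μ/r₁) = 21260 m/s; transfer-perikrone v_p = √[μ(2/r₁ − 1/a_t)] = 27420 m/s.
At r₂: circular v_c2 = √(μ/r₂) = 9568 m/s; transfer-apokrone v_a = √[μ(2/r₂ − 1/a_t)] = 5553 m/s.
Δv₂ = v_c2 − v_a = 4016 m/s.
= 4.016 km/s.

Δv ≈ 4.016 km/s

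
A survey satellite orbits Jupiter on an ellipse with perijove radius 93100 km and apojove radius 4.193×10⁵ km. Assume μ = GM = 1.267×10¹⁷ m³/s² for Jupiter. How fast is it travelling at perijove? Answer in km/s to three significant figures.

v ≈ 47.2 km/s

Semi-major axis a = (r_p + r_a)/2 = 2.5620×10⁵ km = 2.562×10⁸ m.
Vis-viva: v² = μ(2/r − 1/a) = 1.267×10¹⁷ × (2.148×10⁻⁸ − 3.903×10⁻⁹) = 2.227×10⁹ m²/s².
v = 47190 m/s = 47.19 km/s.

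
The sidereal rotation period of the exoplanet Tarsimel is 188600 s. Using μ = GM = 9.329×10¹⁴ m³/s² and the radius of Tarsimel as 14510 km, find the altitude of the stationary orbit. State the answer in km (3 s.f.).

A synchronous orbit has period T, so by Kepler's third law a = (μT²/4π²)^(1/3).
μT²/4π² = 9.329×10¹⁴ × (1.886×10⁵)² / 39.48 = 8.405×10²³ m³.
a = 9.437×10⁷ m = 94374 km.
Altitude h = a − R = 94374 − 14510 = 79864 km.

h_sync ≈ 79900 km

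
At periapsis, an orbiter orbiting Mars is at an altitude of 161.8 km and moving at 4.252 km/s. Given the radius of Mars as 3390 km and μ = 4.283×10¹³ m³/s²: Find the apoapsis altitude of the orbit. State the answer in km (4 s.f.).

r_p = 3390 + 161.8 = 3551.8 km = 3.552×10⁶ m.
Specific energy ε = v²/2 − μ/r = -3.019×10⁶ J/kg, so a = −μ/(2ε) = 7.094×10⁶ m.
The apsides satisfy r_p + r_a = 2a, so the apoapsis radius is 2a − r_p = 1.064×10⁷ m = 10635 km.
Apoapsis altitude = 10635 − 3390 = 7245.4 km.

apoapsis altitude ≈ 7245 km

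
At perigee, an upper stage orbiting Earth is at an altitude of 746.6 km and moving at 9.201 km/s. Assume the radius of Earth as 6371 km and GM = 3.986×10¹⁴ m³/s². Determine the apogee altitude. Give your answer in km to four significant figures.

r_p = 6371 + 746.6 = 7117.6 km = 7.118×10⁶ m.
Specific energy ε = v²/2 − μ/r = -1.367×10⁷ J/kg, so a = −μ/(2ε) = 1.458×10⁷ m.
The apsides satisfy r_p + r_a = 2a, so the apogee radius is 2a − r_p = 2.204×10⁷ m = 22035 km.
Apogee altitude = 22035 − 6371 = 15664 km.

apogee altitude ≈ 15660 km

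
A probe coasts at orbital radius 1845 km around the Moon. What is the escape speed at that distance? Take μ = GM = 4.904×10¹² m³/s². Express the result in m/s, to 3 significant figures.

v_esc ≈ 2310 m/s

r = 1845 km = 1.845×10⁶ m.
Escape speed v_esc = √(2μ/r) = √(2 × 4.904×10¹² / 1.845×10⁶) = √(5.316×10⁶) = 2306 m/s.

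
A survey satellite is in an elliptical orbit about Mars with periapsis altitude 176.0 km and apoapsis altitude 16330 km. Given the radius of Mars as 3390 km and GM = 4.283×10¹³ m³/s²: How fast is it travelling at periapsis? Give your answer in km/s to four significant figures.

r_p = 3390 + 176.0 = 3566.0 km = 3.5660×10⁶ m.
r_a = 3390 + 16330 = 19720 km = 1.9720×10⁷ m.
Semi-major axis a = (r_p + r_a)/2 = 11643 km = 1.164×10⁷ m.
Vis-viva: v² = μ(2/r − 1/a) = 4.283×10¹³ × (5.609×10⁻⁷ − 8.589×10⁻⁸) = 2.034×10⁷ m²/s².
v = 4510 m/s = 4.510 km/s.

v ≈ 4.510 km/s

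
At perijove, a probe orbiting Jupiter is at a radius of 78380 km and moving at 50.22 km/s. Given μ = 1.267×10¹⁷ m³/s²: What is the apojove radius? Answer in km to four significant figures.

r_p = 7.838×10⁷ m.
Specific energy ε = v²/2 − μ/r = -3.555×10⁸ J/kg, so a = −μ/(2ε) = 1.782×10⁸ m.
The apsides satisfy r_p + r_a = 2a, so the apojove radius is 2a − r_p = 2.781×10⁸ m = 2.7806×10⁵ km.

apojove radius ≈ 2.781×10⁵ km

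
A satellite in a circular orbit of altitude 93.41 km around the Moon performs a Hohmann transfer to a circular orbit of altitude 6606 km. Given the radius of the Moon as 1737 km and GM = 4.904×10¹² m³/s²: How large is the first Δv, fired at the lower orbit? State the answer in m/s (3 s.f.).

Δv ≈ 459 m/s

r₁ = 1737 + 93.41 = 1830.4 km = 1.8304×10⁶ m.
r₂ = 1737 + 6606 = 8343.0 km = 8.3430×10⁶ m.
Transfer ellipse a_t = (r₁ + r₂)/2 = 5.087×10⁶ m.
At r₁: circular v_c1 = √(μ/r₁) = 1637 m/s; transfer-perilune v_p = √[μ(2/r₁ − 1/a_t)] = 2096 m/s.
Δv₁ = v_p − v_c1 = 459.4 m/s.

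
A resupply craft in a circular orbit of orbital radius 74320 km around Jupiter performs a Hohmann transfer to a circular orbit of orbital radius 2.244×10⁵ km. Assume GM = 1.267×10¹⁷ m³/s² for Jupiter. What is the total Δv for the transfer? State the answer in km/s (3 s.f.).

r₁ = 74320 km = 7.432×10⁷ m.
r₂ = 2.244×10⁵ km = 2.244×10⁸ m.
Transfer ellipse a_t = (r₁ + r₂)/2 = 1.494×10⁸ m.
At r₁: circular v_c1 = √(μ/r₁) = 41290 m/s; transfer-perijove v_p = √[μ(2/r₁ − 1/a_t)] = 50610 m/s.
Δv₁ = v_p − v_c1 = 9320 m/s.
At r₂: circular v_c2 = √(μ/r₂) = 23760 m/s; transfer-apojove v_a = √[μ(2/r₂ − 1/a_t)] = 16760 m/s.
Δv₂ = v_c2 − v_a = 7000 m/s.
Total Δv = Δv₁ + Δv₂ = 16320 m/s = 16.32 km/s.

Δv_total ≈ 16.3 km/s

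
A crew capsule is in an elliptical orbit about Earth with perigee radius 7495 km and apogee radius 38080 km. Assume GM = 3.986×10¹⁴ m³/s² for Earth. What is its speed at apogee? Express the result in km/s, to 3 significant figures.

Semi-major axis a = (r_p + r_a)/2 = 22788 km = 2.279×10⁷ m.
Vis-viva: v² = μ(2/r − 1/a) = 3.986×10¹⁴ × (5.252×10⁻⁸ − 4.388×10⁻⁸) = 3.443×10⁶ m²/s².
v = 1855 m/s = 1.855 km/s.

v ≈ 1.86 km/s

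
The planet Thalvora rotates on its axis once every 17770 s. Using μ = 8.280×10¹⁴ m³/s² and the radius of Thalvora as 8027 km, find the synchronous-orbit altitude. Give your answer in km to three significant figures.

h_sync ≈ 10800 km

A synchronous orbit has period T, so by Kepler's third law a = (μT²/4π²)^(1/3).
μT²/4π² = 8.280×10¹⁴ × (1.777×10⁴)² / 39.48 = 6.623×10²¹ m³.
a = 1.878×10⁷ m = 18779 km.
Altitude h = a − R = 18779 − 8027 = 10752 km.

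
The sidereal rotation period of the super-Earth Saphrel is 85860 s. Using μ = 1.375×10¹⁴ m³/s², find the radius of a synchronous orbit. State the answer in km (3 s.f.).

r_sync ≈ 29500 km

A synchronous orbit has period T, so by Kepler's third law a = (μT²/4π²)^(1/3).
μT²/4π² = 1.375×10¹⁴ × (8.586×10⁴)² / 39.48 = 2.568×10²² m³.
a = 2.950×10⁷ m = 29501 km.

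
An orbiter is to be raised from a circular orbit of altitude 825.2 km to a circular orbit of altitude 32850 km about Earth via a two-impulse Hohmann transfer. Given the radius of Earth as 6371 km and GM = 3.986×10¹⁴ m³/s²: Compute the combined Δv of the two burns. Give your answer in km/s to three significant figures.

r₁ = 6371 + 825.2 = 7196.2 km = 7.1962×10⁶ m.
r₂ = 6371 + 32850 = 39221 km = 3.9221×10⁷ m.
Transfer ellipse a_t = (r₁ + r₂)/2 = 2.321×10⁷ m.
At r₁: circular v_c1 = √(μ/r₁) = 7442 m/s; transfer-perigee v_p = √[μ(2/r₁ − 1/a_t)] = 9675 m/s.
Δv₁ = v_p − v_c1 = 2233 m/s.
At r₂: circular v_c2 = √(μ/r₂) = 3188 m/s; transfer-apogee v_a = √[μ(2/r₂ − 1/a_t)] = 1775 m/s.
Δv₂ = v_c2 − v_a = 1413 m/s.
Total Δv = Δv₁ + Δv₂ = 3645 m/s = 3.645 km/s.

Δv_total ≈ 3.65 km/s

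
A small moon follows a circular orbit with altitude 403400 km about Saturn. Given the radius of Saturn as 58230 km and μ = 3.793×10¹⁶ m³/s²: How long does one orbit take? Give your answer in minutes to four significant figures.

T ≈ 5333 minutes

r = 58230 + 403400 = 461630 km = 4.6163×10⁸ m.
Kepler's third law: T = 2π√(r³/μ) = 2π√((4.616×10⁸)³ / 3.793×10¹⁶).
r³/μ = 2.594×10⁹ s², so T = 2π × 5.093×10⁴ = 3.200×10⁵ s.
Converting: 3.200×10⁵ s ÷ 60.00 = 5333 minutes.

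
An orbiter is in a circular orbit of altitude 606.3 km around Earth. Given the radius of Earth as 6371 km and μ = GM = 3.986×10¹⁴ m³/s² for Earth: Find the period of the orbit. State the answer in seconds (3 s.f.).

r = 6371 + 606.3 = 6977.3 km = 6.9773×10⁶ m.
Kepler's third law: T = 2π√(r³/μ) = 2π√((6.977×10⁶)³ / 3.986×10¹⁴).
r³/μ = 8.522×10⁵ s², so T = 2π × 9.231×10² = 5.800×10³ s.

T ≈ 5800 seconds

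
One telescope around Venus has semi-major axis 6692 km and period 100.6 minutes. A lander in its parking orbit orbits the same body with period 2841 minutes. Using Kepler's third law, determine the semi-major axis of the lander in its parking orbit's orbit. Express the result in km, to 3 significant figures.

Kepler's third law: a³ ∝ T², so a₂ = a₁ (T₂/T₁)^(2/3).
T₂/T₁ = 28.24, (T₂/T₁)^(2/3) = 9.274.
a₂ = 6692 × 9.274 = 62060 km.

a₂ ≈ 62100 km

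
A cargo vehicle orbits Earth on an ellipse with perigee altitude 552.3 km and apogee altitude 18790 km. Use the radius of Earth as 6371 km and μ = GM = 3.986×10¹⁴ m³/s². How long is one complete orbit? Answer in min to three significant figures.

r_p = 6371 + 552.3 = 6923.3 km = 6.9233×10⁶ m.
r_a = 6371 + 18790 = 25161 km = 2.5161×10⁷ m.
Semi-major axis a = (r_p + r_a)/2 = (6923.3 + 25161)/2 = 16042 km = 1.604×10⁷ m.
By Kepler's third law T = 2π√(a³/μ) = 2π × 3.218×10³ = 2.022×10⁴ s.
= 337.0 min.

T ≈ 337 min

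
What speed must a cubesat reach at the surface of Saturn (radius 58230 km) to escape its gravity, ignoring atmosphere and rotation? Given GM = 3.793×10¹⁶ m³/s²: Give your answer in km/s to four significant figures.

r = R = 5.823×10⁷ m.
Escape speed v_esc = √(2μ/r) = √(2 × 3.793×10¹⁶ / 5.823×10⁷) = √(1.303×10⁹) = 36090 m/s.
= 36.09 km/s.

v_esc ≈ 36.09 km/s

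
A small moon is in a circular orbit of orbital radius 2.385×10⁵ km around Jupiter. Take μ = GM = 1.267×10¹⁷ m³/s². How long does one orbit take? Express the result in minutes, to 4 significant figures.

r = 2.385×10⁵ km = 2.385×10⁸ m.
Kepler's third law: T = 2π√(r³/μ) = 2π√((2.385×10⁸)³ / 1.267×10¹⁷).
r³/μ = 1.071×10⁸ s², so T = 2π × 1.035×10⁴ = 6.502×10⁴ s.
Converting: 6.502×10⁴ s ÷ 60.00 = 1084 minutes.

T ≈ 1084 minutes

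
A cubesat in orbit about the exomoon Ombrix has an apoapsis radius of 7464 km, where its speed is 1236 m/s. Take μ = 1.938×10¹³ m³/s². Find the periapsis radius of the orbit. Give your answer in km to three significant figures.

periapsis radius ≈ 3110 km

r_a = 7.464×10⁶ m.
Specific energy ε = v²/2 − μ/r = -1.833×10⁶ J/kg, so a = −μ/(2ε) = 5.288×10⁶ m.
The apsides satisfy r_p + r_a = 2a, so the periapsis radius is 2a − r_a = 3.111×10⁶ m = 3111.1 km.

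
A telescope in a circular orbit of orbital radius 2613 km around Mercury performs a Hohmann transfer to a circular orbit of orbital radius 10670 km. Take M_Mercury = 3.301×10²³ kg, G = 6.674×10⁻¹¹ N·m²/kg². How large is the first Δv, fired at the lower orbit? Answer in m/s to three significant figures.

μ = GM = 6.674×10⁻¹¹ × 3.301×10²³ = 2.203×10¹³ m³/s².
r₁ = 2613 km = 2.613×10⁶ m.
r₂ = 10670 km = 1.067×10⁷ m.
Transfer ellipse a_t = (r₁ + r₂)/2 = 6.642×10⁶ m.
At r₁: circular v_c1 = √(μ/r₁) = 2904 m/s; transfer-periherm v_p = √[μ(2/r₁ − 1/a_t)] = 3680 m/s.
Δv₁ = v_p − v_c1 = 776.7 m/s.

Δv ≈ 777 m/s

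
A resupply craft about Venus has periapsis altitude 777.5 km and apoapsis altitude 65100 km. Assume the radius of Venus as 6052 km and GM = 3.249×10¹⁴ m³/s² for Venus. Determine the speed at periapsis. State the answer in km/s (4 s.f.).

r_p = 6052 + 777.5 = 6829.5 km = 6.8295×10⁶ m.
r_a = 6052 + 65100 = 71152 km = 7.1152×10⁷ m.
Semi-major axis a = (r_p + r_a)/2 = 38991 km = 3.899×10⁷ m.
Vis-viva: v² = μ(2/r − 1/a) = 3.249×10¹⁴ × (2.928×10⁻⁷ − 2.565×10⁻⁸) = 8.681×10⁷ m²/s².
v = 9317 m/s = 9.317 km/s.

v ≈ 9.317 km/s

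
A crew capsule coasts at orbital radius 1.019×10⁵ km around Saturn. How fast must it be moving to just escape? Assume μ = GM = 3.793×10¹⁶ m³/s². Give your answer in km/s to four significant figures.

v_esc ≈ 27.28 km/s

r = 1.019×10⁵ km = 1.019×10⁸ m.
Escape speed v_esc = √(2μ/r) = √(2 × 3.793×10¹⁶ / 1.019×10⁸) = √(7.445×10⁸) = 27280 m/s.
= 27.28 km/s.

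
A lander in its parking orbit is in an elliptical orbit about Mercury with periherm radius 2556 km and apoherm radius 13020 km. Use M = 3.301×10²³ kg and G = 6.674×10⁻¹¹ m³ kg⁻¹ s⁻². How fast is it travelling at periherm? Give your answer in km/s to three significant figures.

v ≈ 3.80 km/s

μ = GM = 6.674×10⁻¹¹ × 3.301×10²³ = 2.203×10¹³ m³/s².
Semi-major axis a = (r_p + r_a)/2 = 7788.0 km = 7.788×10⁶ m.
Vis-viva: v² = μ(2/r − 1/a) = 2.203×10¹³ × (7.825×10⁻⁷ − 1.284×10⁻⁷) = 1.441×10⁷ m²/s².
v = 3796 m/s = 3.796 km/s.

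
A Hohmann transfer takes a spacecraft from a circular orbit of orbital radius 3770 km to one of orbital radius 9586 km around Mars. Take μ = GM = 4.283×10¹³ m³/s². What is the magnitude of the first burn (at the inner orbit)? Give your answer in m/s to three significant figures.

r₁ = 3770 km = 3.770×10⁶ m.
r₂ = 9586 km = 9.586×10⁶ m.
Transfer ellipse a_t = (r₁ + r₂)/2 = 6.678×10⁶ m.
At r₁: circular v_c1 = √(μ/r₁) = 3371 m/s; transfer-periapsis v_p = √[μ(2/r₁ − 1/a_t)] = 4038 m/s.
Δv₁ = v_p − v_c1 = 667.7 m/s.

Δv ≈ 668 m/s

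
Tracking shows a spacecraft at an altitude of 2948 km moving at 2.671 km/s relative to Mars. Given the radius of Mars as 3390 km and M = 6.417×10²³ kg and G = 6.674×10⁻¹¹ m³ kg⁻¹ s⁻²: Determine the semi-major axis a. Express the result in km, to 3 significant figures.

μ = GM = 6.674×10⁻¹¹ × 6.417×10²³ = 4.283×10¹³ m³/s².
r = 3390 + 2948 = 6338.0 km = 6.338×10⁶ m.
Specific orbital energy ε = v²/2 − μ/r = (2671)²/2 − 4.283×10¹³/6.338×10⁶ = -3.190×10⁶ J/kg.
Since ε = −μ/(2a), a = −μ/(2ε) = 6.713×10⁶ m = 6712.6 km.

a ≈ 6710 km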